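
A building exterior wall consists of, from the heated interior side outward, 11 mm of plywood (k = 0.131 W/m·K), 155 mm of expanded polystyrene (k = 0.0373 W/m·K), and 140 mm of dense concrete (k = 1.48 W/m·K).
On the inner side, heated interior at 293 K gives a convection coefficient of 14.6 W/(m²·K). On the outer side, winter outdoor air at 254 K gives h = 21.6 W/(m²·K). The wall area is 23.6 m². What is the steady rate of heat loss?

Series thermal resistances:
R_inner film = 1/(h_i·A) = 1/(14.6×23.6) = 0.002902 K/W
R_plywood = L/(kA) = 0.011/(0.131×23.6) = 0.003558 K/W
R_expanded polystyrene = L/(kA) = 0.155/(0.0373×23.6) = 0.1761 K/W
R_dense concrete = L/(kA) = 0.14/(1.48×23.6) = 0.004008 K/W
R_outer film = 1/(h_o·A) = 1/(21.6×23.6) = 0.001962 K/W
R_total = 0.1885 K/W
Q = ΔT / R_total = 39 / 0.1885

Q ≈ 207 W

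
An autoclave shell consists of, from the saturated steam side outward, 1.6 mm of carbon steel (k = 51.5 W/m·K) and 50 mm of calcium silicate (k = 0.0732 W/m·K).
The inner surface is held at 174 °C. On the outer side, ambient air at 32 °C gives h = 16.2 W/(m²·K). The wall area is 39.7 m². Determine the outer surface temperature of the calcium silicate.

T ≈ 43.8 °C

Model the wall as resistances in series:
R_carbon steel = L/(kA) = 0.0016/(51.5×39.7) = 7.826×10^-7 K/W
R_calcium silicate = L/(kA) = 0.05/(0.0732×39.7) = 0.01721 K/W
R_outer film = 1/(h_o·A) = 1/(16.2×39.7) = 0.001555 K/W
R_total = 0.01876 K/W;  Q = ΔT/R_total = 142/0.01876 = 7569 W
T_interface = T_inner − Q·ΣR(inner→interface) = 174 − 7570×0.01721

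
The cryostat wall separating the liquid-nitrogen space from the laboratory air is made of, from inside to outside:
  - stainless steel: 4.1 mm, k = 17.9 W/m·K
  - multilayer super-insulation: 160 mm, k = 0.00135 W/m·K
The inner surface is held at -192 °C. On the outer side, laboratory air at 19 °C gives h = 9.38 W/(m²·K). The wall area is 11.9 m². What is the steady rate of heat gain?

Model the wall as resistances in series:
R_stainless steel = L/(kA) = 0.0041/(17.9×11.9) = 1.925×10^-5 K/W
R_multilayer super-insulation = L/(kA) = 0.16/(0.00135×11.9) = 9.96 K/W
R_outer film = 1/(h_o·A) = 1/(9.38×11.9) = 0.008959 K/W
R_total = 9.969 K/W
Q = ΔT / R_total = 211 / 9.969

Q ≈ 21.2 W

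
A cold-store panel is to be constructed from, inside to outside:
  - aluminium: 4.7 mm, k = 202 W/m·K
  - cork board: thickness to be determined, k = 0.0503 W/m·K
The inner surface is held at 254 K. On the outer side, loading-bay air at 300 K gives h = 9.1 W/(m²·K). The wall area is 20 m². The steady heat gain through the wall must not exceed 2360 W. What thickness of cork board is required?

L ≈ 14.1 mm

Thermal resistances in series:
R_aluminium = L/(kA) = 0.0047/(202×20) = 1.163×10^-6 K/W
R_outer film = 1/(h_o·A) = 1/(9.1×20) = 0.005495 K/W
Sum of the known resistances R_other = 0.005496 K/W
Required total resistance R_tot = ΔT/Q_allow = 46/2360 = 0.01949 K/W
R_cork board = R_tot − R_other = 0.014 K/W
L = R·k·A = 0.014×0.0503×20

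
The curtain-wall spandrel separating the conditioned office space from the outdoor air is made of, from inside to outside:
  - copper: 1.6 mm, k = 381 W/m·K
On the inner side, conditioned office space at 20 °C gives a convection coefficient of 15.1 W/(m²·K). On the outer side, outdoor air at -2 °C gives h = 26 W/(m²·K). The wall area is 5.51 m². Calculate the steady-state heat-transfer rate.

Series thermal resistances:
R_inner film = 1/(h_i·A) = 1/(15.1×5.51) = 0.01202 K/W
R_copper = L/(kA) = 0.0016/(381×5.51) = 7.622×10^-7 K/W
R_outer film = 1/(h_o·A) = 1/(26×5.51) = 0.00698 K/W
R_total = 0.019 K/W
Q = ΔT / R_total = 22 / 0.019

Q ≈ 1160 W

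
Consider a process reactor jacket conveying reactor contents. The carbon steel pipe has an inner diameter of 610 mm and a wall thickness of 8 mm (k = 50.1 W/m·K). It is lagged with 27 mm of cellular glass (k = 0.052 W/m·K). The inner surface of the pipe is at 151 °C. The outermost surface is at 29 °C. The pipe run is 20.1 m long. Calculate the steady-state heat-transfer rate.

Q ≈ 9680 W

Treating each annulus and film as a series resistance:
R_carbon steel pipe wall = ln(313/305)/(2π×50.1×20.1) = 4.092×10^-6 K/W
R_cellular glass = ln(340/313)/(2π×0.052×20.1) = 0.0126 K/W
R_total = 0.0126 K/W
Q = ΔT/R_total = 122/0.0126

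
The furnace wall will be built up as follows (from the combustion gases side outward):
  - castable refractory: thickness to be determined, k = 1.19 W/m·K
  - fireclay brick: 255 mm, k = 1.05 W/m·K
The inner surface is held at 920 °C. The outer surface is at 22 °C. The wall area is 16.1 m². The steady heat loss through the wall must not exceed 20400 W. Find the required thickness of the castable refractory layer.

Using the resistance-network approach (series):
R_fireclay brick = L/(kA) = 0.255/(1.05×16.1) = 0.01508 K/W
Sum of the known resistances R_other = 0.01508 K/W
Required total resistance R_tot = ΔT/Q_allow = 898/20400 = 0.04402 K/W
R_castable refractory = R_tot − R_other = 0.02894 K/W
L = R·k·A = 0.02894×1.19×16.1

L ≈ 554 mm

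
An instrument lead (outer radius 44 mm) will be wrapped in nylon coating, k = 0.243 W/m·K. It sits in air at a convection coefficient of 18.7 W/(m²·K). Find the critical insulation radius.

r_cr ≈ 13 mm

For a cylinder r_cr = k/h = 0.243/18.7
r_cr = 13 mm; since the bare radius (44 mm) is above r_cr, any added insulation will reduce heat loss.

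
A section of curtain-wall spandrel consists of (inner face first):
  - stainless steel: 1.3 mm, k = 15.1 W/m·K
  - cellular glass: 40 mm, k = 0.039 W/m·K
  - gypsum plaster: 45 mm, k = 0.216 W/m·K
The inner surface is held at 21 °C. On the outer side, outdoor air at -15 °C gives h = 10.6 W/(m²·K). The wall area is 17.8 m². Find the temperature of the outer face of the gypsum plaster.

T ≈ -12.4 °C

Treating each layer as a thermal resistance in series:
R_stainless steel = L/(kA) = 0.0013/(15.1×17.8) = 4.837×10^-6 K/W
R_cellular glass = L/(kA) = 0.04/(0.039×17.8) = 0.05762 K/W
R_gypsum plaster = L/(kA) = 0.045/(0.216×17.8) = 0.0117 K/W
R_outer film = 1/(h_o·A) = 1/(10.6×17.8) = 0.0053 K/W
R_total = 0.07463 K/W;  Q = ΔT/R_total = 36/0.07463 = 482.4 W
T_interface = T_inner − Q·ΣR(inner→interface) = 21 − 482×0.06933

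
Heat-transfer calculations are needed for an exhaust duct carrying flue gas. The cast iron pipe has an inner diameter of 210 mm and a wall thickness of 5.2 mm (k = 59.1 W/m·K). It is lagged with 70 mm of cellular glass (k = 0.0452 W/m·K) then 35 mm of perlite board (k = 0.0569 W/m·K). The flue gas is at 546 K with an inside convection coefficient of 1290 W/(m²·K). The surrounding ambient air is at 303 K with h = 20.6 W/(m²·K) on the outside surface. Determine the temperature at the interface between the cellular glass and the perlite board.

T ≈ 360 K

Treating each annulus and film as a series resistance:
R_inner film = 1/(h_i·2πr₁L) = 1/(1290×2π×0.105×1) = 0.001175 K/W
R_cast iron pipe wall = ln(110.2/105)/(2π×59.1×1) = 1.302×10^-4 K/W
R_cellular glass = ln(180.2/110.2)/(2π×0.0452×1) = 1.732 K/W
R_perlite board = ln(215.2/180.2)/(2π×0.0569×1) = 0.4965 K/W
R_outer film = 1/(h_o·2πr_oL) = 1/(20.6×2π×0.2152×1) = 0.0359 K/W
R_total = 2.265 K/W
Q = ΔT/R_total = 243/2.265
Q = 107 W/m
T_interface = T_inner − Q·ΣR(inner→interface) = 546 − 107×1.733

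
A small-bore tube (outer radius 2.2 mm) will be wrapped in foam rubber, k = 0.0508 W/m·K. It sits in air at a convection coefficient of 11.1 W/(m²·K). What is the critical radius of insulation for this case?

For a cylinder r_cr = k/h = 0.0508/11.1
r_cr = 4.58 mm; since the bare radius (2.2 mm) is below r_cr, adding a thin layer of insulation will *increase* heat loss.

r_cr ≈ 4.58 mm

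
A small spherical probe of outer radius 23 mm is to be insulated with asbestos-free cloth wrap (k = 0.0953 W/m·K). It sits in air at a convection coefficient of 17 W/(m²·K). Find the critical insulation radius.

r_cr ≈ 11.2 mm

For a sphere r_cr = 2k/h = 2×0.0953/17
r_cr = 11.2 mm; since the bare radius (23 mm) is above r_cr, any added insulation will reduce heat loss.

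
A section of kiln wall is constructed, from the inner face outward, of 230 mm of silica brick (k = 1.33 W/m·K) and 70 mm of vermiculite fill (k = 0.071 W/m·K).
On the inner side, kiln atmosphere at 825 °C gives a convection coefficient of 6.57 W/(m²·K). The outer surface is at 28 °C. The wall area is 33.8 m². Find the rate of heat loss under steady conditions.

Series thermal resistances:
R_inner film = 1/(h_i·A) = 1/(6.57×33.8) = 0.004503 K/W
R_silica brick = L/(kA) = 0.23/(1.33×33.8) = 0.005116 K/W
R_vermiculite fill = L/(kA) = 0.07/(0.071×33.8) = 0.02917 K/W
R_total = 0.03879 K/W
Q = ΔT / R_total = 797 / 0.03879

Q ≈ 20500 W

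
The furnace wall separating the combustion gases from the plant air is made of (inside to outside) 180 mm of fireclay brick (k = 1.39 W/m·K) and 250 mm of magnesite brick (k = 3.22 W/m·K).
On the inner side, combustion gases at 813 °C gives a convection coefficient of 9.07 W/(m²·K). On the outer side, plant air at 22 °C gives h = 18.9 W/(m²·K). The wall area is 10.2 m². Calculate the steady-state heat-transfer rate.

Thermal resistances in series:
R_inner film = 1/(h_i·A) = 1/(9.07×10.2) = 0.01081 K/W
R_fireclay brick = L/(kA) = 0.18/(1.39×10.2) = 0.0127 K/W
R_magnesite brick = L/(kA) = 0.25/(3.22×10.2) = 0.007612 K/W
R_outer film = 1/(h_o·A) = 1/(18.9×10.2) = 0.005187 K/W
R_total = 0.0363 K/W
Q = ΔT / R_total = 791 / 0.0363

Q ≈ 21800 W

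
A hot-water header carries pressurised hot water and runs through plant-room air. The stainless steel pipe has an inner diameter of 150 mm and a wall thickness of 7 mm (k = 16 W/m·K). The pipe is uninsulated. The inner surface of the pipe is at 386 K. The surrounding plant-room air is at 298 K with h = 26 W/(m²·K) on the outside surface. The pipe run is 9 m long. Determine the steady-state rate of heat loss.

Q ≈ 10500 W

Per-layer cylindrical resistances, series-summed:
R_stainless steel pipe wall = ln(82/75)/(2π×16×9) = 9.862×10^-5 K/W
R_outer film = 1/(h_o·2πr_oL) = 1/(26×2π×0.082×9) = 0.008295 K/W
R_total = 0.008393 K/W
Q = ΔT/R_total = 88/0.008393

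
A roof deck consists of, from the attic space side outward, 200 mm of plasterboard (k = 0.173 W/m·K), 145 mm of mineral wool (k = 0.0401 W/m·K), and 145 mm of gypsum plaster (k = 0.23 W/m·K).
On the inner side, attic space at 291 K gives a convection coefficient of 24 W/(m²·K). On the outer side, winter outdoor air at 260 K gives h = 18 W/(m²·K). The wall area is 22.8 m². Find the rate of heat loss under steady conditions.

Using the resistance-network approach (series):
R_inner film = 1/(h_i·A) = 1/(24×22.8) = 0.001827 K/W
R_plasterboard = L/(kA) = 0.2/(0.173×22.8) = 0.0507 K/W
R_mineral wool = L/(kA) = 0.145/(0.0401×22.8) = 0.1586 K/W
R_gypsum plaster = L/(kA) = 0.145/(0.23×22.8) = 0.02765 K/W
R_outer film = 1/(h_o·A) = 1/(18×22.8) = 0.002437 K/W
R_total = 0.2412 K/W
Q = ΔT / R_total = 31 / 0.2412

Q ≈ 129 W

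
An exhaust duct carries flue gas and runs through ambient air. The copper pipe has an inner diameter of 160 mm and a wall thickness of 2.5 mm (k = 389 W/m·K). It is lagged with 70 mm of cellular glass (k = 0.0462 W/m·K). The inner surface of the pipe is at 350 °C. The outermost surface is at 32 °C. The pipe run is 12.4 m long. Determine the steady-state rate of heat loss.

Per-layer cylindrical resistances, series-summed:
R_copper pipe wall = ln(82.5/80)/(2π×389×12.4) = 1.015×10^-6 K/W
R_cellular glass = ln(152.5/82.5)/(2π×0.0462×12.4) = 0.1707 K/W
R_total = 0.1707 K/W
Q = ΔT/R_total = 318/0.1707

Q ≈ 1860 W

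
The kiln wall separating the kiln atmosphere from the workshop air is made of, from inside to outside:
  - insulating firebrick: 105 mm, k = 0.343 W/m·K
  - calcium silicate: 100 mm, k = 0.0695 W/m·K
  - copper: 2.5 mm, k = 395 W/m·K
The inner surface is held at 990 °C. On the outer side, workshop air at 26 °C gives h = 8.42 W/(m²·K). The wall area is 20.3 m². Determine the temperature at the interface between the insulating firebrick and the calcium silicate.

Series thermal resistances:
R_insulating firebrick = L/(kA) = 0.105/(0.343×20.3) = 0.01508 K/W
R_calcium silicate = L/(kA) = 0.1/(0.0695×20.3) = 0.07088 K/W
R_copper = L/(kA) = 0.0025/(395×20.3) = 3.118×10^-7 K/W
R_outer film = 1/(h_o·A) = 1/(8.42×20.3) = 0.00585 K/W
R_total = 0.09181 K/W;  Q = ΔT/R_total = 964/0.09181 = 10500 W
T_interface = T_inner − Q·ΣR(inner→interface) = 990 − 10500×0.01508

T ≈ 832 °C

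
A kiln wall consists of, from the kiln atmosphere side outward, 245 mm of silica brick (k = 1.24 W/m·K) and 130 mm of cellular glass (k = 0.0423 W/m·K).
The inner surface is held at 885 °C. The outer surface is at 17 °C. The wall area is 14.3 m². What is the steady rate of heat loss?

Q ≈ 3790 W

Using the resistance-network approach (series):
R_silica brick = L/(kA) = 0.245/(1.24×14.3) = 0.01382 K/W
R_cellular glass = L/(kA) = 0.13/(0.0423×14.3) = 0.2149 K/W
R_total = 0.2287 K/W
Q = ΔT / R_total = 868 / 0.2287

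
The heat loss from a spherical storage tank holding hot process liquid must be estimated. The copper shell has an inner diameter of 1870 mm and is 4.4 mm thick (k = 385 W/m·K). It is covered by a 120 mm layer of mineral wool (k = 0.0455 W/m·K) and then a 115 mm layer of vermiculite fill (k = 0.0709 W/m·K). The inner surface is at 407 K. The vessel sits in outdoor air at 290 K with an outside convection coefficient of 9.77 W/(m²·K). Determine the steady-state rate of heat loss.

Q ≈ 365 W

Spherical conduction: R = (1/r_in − 1/r_out)/(4πk) per layer; series-sum.
R_copper shell = (1/0.935 − 1/0.9394)/(4π×385) = 1.035×10^-6 K/W
R_mineral wool = (1/0.9394 − 1/1.0594)/(4π×0.0455) = 0.2109 K/W
R_vermiculite fill = (1/1.0594 − 1/1.1744)/(4π×0.0709) = 0.1037 K/W
R_outer film = 1/(h·4πr_o²) = 1/(9.77×4π×1.1744²) = 0.005906 K/W
R_total = 0.3205 K/W
Q = ΔT/R_total = 117/0.3205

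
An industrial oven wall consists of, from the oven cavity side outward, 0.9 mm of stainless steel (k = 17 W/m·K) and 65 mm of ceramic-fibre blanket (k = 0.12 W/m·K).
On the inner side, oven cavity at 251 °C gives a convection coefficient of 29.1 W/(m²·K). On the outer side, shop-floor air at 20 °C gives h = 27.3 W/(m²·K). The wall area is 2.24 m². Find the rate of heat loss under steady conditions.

Q ≈ 845 W

Treating each layer as a thermal resistance in series:
R_inner film = 1/(h_i·A) = 1/(29.1×2.24) = 0.01534 K/W
R_stainless steel = L/(kA) = 0.0009/(17×2.24) = 2.363×10^-5 K/W
R_ceramic-fibre blanket = L/(kA) = 0.065/(0.12×2.24) = 0.2418 K/W
R_outer film = 1/(h_o·A) = 1/(27.3×2.24) = 0.01635 K/W
R_total = 0.2735 K/W
Q = ΔT / R_total = 231 / 0.2735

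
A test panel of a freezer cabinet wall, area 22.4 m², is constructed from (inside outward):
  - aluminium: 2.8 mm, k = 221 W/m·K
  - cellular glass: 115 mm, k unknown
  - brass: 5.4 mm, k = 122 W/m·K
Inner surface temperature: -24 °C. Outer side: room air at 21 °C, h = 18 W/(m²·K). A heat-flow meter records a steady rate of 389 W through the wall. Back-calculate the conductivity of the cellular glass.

Treating each layer as a thermal resistance in series:
R_aluminium = L/(kA) = 0.0028/(221×22.4) = 5.656×10^-7 K/W
R_brass = L/(kA) = 0.0054/(122×22.4) = 1.976×10^-6 K/W
R_outer film = 1/(h_o·A) = 1/(18×22.4) = 0.00248 K/W
Sum of known resistances R_other = 0.002483 K/W
Total R = ΔT/Q = 45/389 = 0.1157 K/W
R_cellular glass = R_total − R_other = 0.1132 K/W
k = L/(R·A) = 0.115/(0.1132×22.4)

k ≈ 0.0454 W/(m·K)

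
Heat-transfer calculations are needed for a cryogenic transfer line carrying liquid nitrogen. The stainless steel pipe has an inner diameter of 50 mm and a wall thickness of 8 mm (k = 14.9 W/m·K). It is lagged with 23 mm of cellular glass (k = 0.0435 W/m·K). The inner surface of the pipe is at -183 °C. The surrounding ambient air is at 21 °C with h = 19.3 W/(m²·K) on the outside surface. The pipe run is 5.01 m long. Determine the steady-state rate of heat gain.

Radial resistances (cylindrical: R_cond = ln(r_o/r_i)/(2πkL), R_conv = 1/(h·2πrL)):
R_stainless steel pipe wall = ln(33/25)/(2π×14.9×5.01) = 5.919×10^-4 K/W
R_cellular glass = ln(56/33)/(2π×0.0435×5.01) = 0.3862 K/W
R_outer film = 1/(h_o·2πr_oL) = 1/(19.3×2π×0.056×5.01) = 0.02939 K/W
R_total = 0.4162 K/W
Q = ΔT/R_total = 204/0.4162

Q ≈ 490 W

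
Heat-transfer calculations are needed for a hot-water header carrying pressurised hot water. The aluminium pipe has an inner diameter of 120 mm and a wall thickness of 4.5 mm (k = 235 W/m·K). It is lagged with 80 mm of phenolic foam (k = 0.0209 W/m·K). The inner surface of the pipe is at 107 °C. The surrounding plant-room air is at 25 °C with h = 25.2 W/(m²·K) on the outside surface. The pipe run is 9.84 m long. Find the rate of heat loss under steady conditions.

For a radial system each layer contributes R = ln(r_out/r_in)/(2πkL); films add R = 1/(hA).
R_aluminium pipe wall = ln(64.5/60)/(2π×235×9.84) = 4.978×10^-6 K/W
R_phenolic foam = ln(144.5/64.5)/(2π×0.0209×9.84) = 0.6242 K/W
R_outer film = 1/(h_o·2πr_oL) = 1/(25.2×2π×0.1445×9.84) = 0.004442 K/W
R_total = 0.6287 K/W
Q = ΔT/R_total = 82/0.6287

Q ≈ 130 W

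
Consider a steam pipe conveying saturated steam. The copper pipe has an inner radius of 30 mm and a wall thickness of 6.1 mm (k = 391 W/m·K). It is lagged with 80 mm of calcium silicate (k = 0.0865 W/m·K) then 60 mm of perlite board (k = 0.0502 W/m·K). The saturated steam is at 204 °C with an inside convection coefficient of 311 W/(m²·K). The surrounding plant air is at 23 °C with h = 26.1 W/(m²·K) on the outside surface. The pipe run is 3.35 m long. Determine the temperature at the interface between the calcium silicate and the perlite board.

Radial resistances (cylindrical: R_cond = ln(r_o/r_i)/(2πkL), R_conv = 1/(h·2πrL)):
R_inner film = 1/(h_i·2πr₁L) = 1/(311×2π×0.03×3.35) = 0.005092 K/W
R_copper pipe wall = ln(36.1/30)/(2π×391×3.35) = 2.249×10^-5 K/W
R_calcium silicate = ln(116.1/36.1)/(2π×0.0865×3.35) = 0.6416 K/W
R_perlite board = ln(176.1/116.1)/(2π×0.0502×3.35) = 0.3943 K/W
R_outer film = 1/(h_o·2πr_oL) = 1/(26.1×2π×0.1761×3.35) = 0.01034 K/W
R_total = 1.051 K/W
Q = ΔT/R_total = 181/1.051
Q = 172 W
T_interface = T_inner − Q·ΣR(inner→interface) = 204 − 172×0.6467

T ≈ 92.7 °C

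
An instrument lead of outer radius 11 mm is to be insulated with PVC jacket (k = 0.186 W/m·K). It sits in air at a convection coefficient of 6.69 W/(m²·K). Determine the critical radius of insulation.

For a cylinder r_cr = k/h = 0.186/6.69
r_cr = 27.8 mm; since the bare radius (11 mm) is below r_cr, adding a thin layer of insulation will *increase* heat loss.

r_cr ≈ 27.8 mm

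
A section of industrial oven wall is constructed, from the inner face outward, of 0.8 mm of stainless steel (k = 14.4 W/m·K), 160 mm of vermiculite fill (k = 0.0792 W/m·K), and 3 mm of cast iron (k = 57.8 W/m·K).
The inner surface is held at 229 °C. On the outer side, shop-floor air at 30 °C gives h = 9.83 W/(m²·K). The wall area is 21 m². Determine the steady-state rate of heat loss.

Using the resistance-network approach (series):
R_stainless steel = L/(kA) = 0.0008/(14.4×21) = 2.646×10^-6 K/W
R_vermiculite fill = L/(kA) = 0.16/(0.0792×21) = 0.0962 K/W
R_cast iron = L/(kA) = 0.003/(57.8×21) = 2.472×10^-6 K/W
R_outer film = 1/(h_o·A) = 1/(9.83×21) = 0.004844 K/W
R_total = 0.101 K/W
Q = ΔT / R_total = 199 / 0.101

Q ≈ 1970 W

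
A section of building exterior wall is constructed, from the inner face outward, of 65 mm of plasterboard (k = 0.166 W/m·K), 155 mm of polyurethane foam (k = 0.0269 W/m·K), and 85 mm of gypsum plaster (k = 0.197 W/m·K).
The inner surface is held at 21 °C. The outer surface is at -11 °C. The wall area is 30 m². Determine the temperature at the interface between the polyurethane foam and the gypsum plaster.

Using the resistance-network approach (series):
R_plasterboard = L/(kA) = 0.065/(0.166×30) = 0.01305 K/W
R_polyurethane foam = L/(kA) = 0.155/(0.0269×30) = 0.1921 K/W
R_gypsum plaster = L/(kA) = 0.085/(0.197×30) = 0.01438 K/W
R_total = 0.2195 K/W;  Q = ΔT/R_total = 32/0.2195 = 145.8 W
T_interface = T_inner − Q·ΣR(inner→interface) = 21 − 146×0.2051

T ≈ -8.9 °C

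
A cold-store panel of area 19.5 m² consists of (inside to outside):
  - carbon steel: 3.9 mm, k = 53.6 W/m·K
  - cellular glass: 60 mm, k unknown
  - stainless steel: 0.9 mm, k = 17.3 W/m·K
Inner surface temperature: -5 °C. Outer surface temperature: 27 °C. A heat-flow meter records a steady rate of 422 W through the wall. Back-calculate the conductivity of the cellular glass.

Thermal resistances in series:
R_carbon steel = L/(kA) = 0.0039/(53.6×19.5) = 3.731×10^-6 K/W
R_stainless steel = L/(kA) = 0.0009/(17.3×19.5) = 2.668×10^-6 K/W
Sum of known resistances R_other = 6.399×10^-6 K/W
Total R = ΔT/Q = 32/422 = 0.07583 K/W
R_cellular glass = R_total − R_other = 0.07582 K/W
k = L/(R·A) = 0.06/(0.07582×19.5)

k ≈ 0.0406 W/(m·K)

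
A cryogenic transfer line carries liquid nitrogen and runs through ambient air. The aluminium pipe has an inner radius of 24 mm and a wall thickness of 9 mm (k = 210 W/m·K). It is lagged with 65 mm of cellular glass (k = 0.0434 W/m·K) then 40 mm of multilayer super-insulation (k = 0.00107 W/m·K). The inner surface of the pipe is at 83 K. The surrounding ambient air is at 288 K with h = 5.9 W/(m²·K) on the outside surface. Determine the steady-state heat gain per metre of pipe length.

Per-layer cylindrical resistances, series-summed:
R_aluminium pipe wall = ln(33/24)/(2π×210×1) = 2.413×10^-4 K/W
R_cellular glass = ln(98/33)/(2π×0.0434×1) = 3.992 K/W
R_multilayer super-insulation = ln(138/98)/(2π×0.00107×1) = 50.91 K/W
R_outer film = 1/(h_o·2πr_oL) = 1/(5.9×2π×0.138×1) = 0.1955 K/W
R_total = 55.1 K/W
Q = ΔT/R_total = 205/55.1

q′ ≈ 3.72 W/m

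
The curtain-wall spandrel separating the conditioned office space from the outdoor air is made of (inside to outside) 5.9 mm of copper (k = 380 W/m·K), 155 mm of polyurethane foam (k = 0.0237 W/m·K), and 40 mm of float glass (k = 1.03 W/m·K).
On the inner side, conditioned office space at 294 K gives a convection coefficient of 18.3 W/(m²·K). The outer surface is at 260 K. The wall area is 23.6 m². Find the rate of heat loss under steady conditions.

Q ≈ 121 W

Treating each layer as a thermal resistance in series:
R_inner film = 1/(h_i·A) = 1/(18.3×23.6) = 0.002315 K/W
R_copper = L/(kA) = 0.0059/(380×23.6) = 6.579×10^-7 K/W
R_polyurethane foam = L/(kA) = 0.155/(0.0237×23.6) = 0.2771 K/W
R_float glass = L/(kA) = 0.04/(1.03×23.6) = 0.001646 K/W
R_total = 0.2811 K/W
Q = ΔT / R_total = 34 / 0.2811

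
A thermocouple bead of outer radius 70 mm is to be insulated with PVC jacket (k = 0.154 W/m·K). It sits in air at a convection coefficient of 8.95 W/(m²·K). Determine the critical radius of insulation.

r_cr ≈ 34.4 mm

For a sphere r_cr = 2k/h = 2×0.154/8.95
r_cr = 34.4 mm; since the bare radius (70 mm) is above r_cr, any added insulation will reduce heat loss.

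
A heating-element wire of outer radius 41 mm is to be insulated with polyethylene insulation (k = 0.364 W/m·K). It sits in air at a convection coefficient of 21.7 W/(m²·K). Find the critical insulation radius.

r_cr ≈ 16.8 mm

For a cylinder r_cr = k/h = 0.364/21.7
r_cr = 16.8 mm; since the bare radius (41 mm) is above r_cr, any added insulation will reduce heat loss.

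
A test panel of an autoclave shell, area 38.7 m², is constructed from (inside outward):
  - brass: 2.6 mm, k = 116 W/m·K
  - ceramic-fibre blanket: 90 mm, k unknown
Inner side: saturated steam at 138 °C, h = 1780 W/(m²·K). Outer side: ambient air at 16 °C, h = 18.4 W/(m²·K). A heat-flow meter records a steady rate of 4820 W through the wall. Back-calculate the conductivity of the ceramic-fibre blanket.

k ≈ 0.0973 W/(m·K)

Treating each layer as a thermal resistance in series:
R_inner film = 1/(h_i·A) = 1/(1780×38.7) = 1.452×10^-5 K/W
R_brass = L/(kA) = 0.0026/(116×38.7) = 5.792×10^-7 K/W
R_outer film = 1/(h_o·A) = 1/(18.4×38.7) = 0.001404 K/W
Sum of known resistances R_other = 0.001419 K/W
Total R = ΔT/Q = 122/4820 = 0.02531 K/W
R_ceramic-fibre blanket = R_total − R_other = 0.02389 K/W
k = L/(R·A) = 0.09/(0.02389×38.7)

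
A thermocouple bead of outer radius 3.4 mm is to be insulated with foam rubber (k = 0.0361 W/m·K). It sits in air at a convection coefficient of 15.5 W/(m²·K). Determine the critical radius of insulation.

For a sphere r_cr = 2k/h = 2×0.0361/15.5
r_cr = 4.66 mm; since the bare radius (3.4 mm) is below r_cr, adding a thin layer of insulation will *increase* heat loss.

r_cr ≈ 4.66 mm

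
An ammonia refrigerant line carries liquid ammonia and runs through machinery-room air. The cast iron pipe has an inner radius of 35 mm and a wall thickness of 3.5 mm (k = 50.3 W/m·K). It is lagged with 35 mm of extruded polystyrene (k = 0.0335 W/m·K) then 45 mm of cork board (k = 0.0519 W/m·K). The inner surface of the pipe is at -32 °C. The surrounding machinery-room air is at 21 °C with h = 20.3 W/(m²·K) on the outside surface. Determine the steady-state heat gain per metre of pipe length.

Radial resistances (cylindrical: R_cond = ln(r_o/r_i)/(2πkL), R_conv = 1/(h·2πrL)):
R_cast iron pipe wall = ln(38.5/35)/(2π×50.3×1) = 3.016×10^-4 K/W
R_extruded polystyrene = ln(73.5/38.5)/(2π×0.0335×1) = 3.072 K/W
R_cork board = ln(118.5/73.5)/(2π×0.0519×1) = 1.465 K/W
R_outer film = 1/(h_o·2πr_oL) = 1/(20.3×2π×0.1185×1) = 0.06616 K/W
R_total = 4.603 K/W
Q = ΔT/R_total = 53/4.603

q′ ≈ 11.5 W/m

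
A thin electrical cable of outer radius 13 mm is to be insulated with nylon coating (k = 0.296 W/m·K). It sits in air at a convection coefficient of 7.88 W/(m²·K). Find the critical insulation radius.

For a cylinder r_cr = k/h = 0.296/7.88
r_cr = 37.6 mm; since the bare radius (13 mm) is below r_cr, adding a thin layer of insulation will *increase* heat loss.

r_cr ≈ 37.6 mm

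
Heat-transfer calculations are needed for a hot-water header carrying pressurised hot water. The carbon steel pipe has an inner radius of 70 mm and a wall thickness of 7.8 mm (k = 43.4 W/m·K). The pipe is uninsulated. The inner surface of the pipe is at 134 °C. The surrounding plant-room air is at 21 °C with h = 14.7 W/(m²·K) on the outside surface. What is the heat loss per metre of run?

q′ ≈ 810 W/m

Treating each annulus and film as a series resistance:
R_carbon steel pipe wall = ln(77.8/70)/(2π×43.4×1) = 3.874×10^-4 K/W
R_outer film = 1/(h_o·2πr_oL) = 1/(14.7×2π×0.0778×1) = 0.1392 K/W
R_total = 0.1396 K/W
Q = ΔT/R_total = 113/0.1396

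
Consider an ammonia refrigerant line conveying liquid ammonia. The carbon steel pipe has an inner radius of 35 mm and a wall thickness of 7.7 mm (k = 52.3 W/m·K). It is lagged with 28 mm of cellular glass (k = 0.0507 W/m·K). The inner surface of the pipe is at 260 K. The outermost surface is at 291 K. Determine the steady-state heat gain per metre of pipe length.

Radial resistances (cylindrical: R_cond = ln(r_o/r_i)/(2πkL), R_conv = 1/(h·2πrL)):
R_carbon steel pipe wall = ln(42.7/35)/(2π×52.3×1) = 6.051×10^-4 K/W
R_cellular glass = ln(70.7/42.7)/(2π×0.0507×1) = 1.583 K/W
R_total = 1.584 K/W
Q = ΔT/R_total = 31/1.584

q′ ≈ 19.6 W/m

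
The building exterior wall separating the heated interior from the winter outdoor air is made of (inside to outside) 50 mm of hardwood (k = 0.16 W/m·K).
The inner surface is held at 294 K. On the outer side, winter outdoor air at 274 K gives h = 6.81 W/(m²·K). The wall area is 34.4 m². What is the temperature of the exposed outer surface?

T ≈ 280 K

Treating each layer as a thermal resistance in series:
R_hardwood = L/(kA) = 0.05/(0.16×34.4) = 0.009084 K/W
R_outer film = 1/(h_o·A) = 1/(6.81×34.4) = 0.004269 K/W
R_total = 0.01335 K/W;  Q = ΔT/R_total = 20/0.01335 = 1498 W
T_interface = T_inner − Q·ΣR(inner→interface) = 294 − 1500×0.009084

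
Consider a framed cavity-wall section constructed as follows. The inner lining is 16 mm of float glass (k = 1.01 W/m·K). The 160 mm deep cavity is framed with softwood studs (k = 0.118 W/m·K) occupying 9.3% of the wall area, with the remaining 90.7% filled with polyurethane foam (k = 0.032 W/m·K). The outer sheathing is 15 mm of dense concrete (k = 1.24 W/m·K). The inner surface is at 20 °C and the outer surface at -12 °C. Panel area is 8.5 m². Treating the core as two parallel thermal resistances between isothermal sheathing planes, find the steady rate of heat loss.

Q ≈ 67.5 W

Sheathing layers in series; stud and cavity paths in parallel between them.
R_inner = 0.016/(1.01×8.5) = 0.001864 K/W
R_stud  = 0.16/(0.118×0.093×8.5) = 1.715 K/W
R_cav   = 0.16/(0.032×0.907×8.5) = 0.6486 K/W
1/R_core = 1/R_stud + 1/R_cav → R_core = 0.4706 K/W
R_outer = 0.015/(1.24×8.5) = 0.001423 K/W
R_total = 0.4739 K/W
Q = ΔT/R_total = 32/0.4739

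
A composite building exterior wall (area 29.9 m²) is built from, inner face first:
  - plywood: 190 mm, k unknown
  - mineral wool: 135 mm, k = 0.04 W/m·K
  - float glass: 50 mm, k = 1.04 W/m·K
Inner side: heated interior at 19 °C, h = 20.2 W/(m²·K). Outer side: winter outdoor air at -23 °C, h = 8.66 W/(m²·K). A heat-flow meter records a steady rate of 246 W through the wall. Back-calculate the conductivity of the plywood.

Model the wall as resistances in series:
R_inner film = 1/(h_i·A) = 1/(20.2×29.9) = 0.001656 K/W
R_mineral wool = L/(kA) = 0.135/(0.04×29.9) = 0.1129 K/W
R_float glass = L/(kA) = 0.05/(1.04×29.9) = 0.001608 K/W
R_outer film = 1/(h_o·A) = 1/(8.66×29.9) = 0.003862 K/W
Sum of known resistances R_other = 0.12 K/W
Total R = ΔT/Q = 42/246 = 0.1707 K/W
R_plywood = R_total − R_other = 0.05073 K/W
k = L/(R·A) = 0.19/(0.05073×29.9)

k ≈ 0.125 W/(m·K)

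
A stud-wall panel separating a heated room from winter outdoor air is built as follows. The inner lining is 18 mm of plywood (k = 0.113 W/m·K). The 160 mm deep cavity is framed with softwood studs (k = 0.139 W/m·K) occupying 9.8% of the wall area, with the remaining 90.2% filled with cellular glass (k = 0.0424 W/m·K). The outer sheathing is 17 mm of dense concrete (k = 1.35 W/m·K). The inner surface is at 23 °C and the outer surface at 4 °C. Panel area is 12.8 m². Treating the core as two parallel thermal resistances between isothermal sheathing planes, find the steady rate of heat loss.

Q ≈ 74.7 W

Sheathing layers in series; stud and cavity paths in parallel between them.
R_inner = 0.018/(0.113×12.8) = 0.01244 K/W
R_stud  = 0.16/(0.139×0.098×12.8) = 0.9176 K/W
R_cav   = 0.16/(0.0424×0.902×12.8) = 0.3268 K/W
1/R_core = 1/R_stud + 1/R_cav → R_core = 0.241 K/W
R_outer = 0.017/(1.35×12.8) = 9.838×10^-4 K/W
R_total = 0.2544 K/W
Q = ΔT/R_total = 19/0.2544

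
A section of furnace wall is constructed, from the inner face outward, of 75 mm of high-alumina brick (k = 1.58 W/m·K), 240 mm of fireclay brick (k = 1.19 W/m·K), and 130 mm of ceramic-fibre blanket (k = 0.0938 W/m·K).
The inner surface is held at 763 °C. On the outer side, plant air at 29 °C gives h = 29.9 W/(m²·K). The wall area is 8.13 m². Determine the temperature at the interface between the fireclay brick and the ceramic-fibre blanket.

T ≈ 653 °C

Model the wall as resistances in series:
R_high-alumina brick = L/(kA) = 0.075/(1.58×8.13) = 0.005839 K/W
R_fireclay brick = L/(kA) = 0.24/(1.19×8.13) = 0.02481 K/W
R_ceramic-fibre blanket = L/(kA) = 0.13/(0.0938×8.13) = 0.1705 K/W
R_outer film = 1/(h_o·A) = 1/(29.9×8.13) = 0.004114 K/W
R_total = 0.2052 K/W;  Q = ΔT/R_total = 734/0.2052 = 3576 W
T_interface = T_inner − Q·ΣR(inner→interface) = 763 − 3580×0.03065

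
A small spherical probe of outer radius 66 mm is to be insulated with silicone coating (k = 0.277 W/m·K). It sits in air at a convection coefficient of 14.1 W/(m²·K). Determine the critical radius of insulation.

r_cr ≈ 39.3 mm

For a sphere r_cr = 2k/h = 2×0.277/14.1
r_cr = 39.3 mm; since the bare radius (66 mm) is above r_cr, any added insulation will reduce heat loss.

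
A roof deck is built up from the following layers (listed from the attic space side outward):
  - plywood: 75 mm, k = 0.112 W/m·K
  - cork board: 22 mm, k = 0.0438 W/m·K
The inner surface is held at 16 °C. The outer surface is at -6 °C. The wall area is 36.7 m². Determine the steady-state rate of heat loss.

Q ≈ 689 W

Thermal resistances in series:
R_plywood = L/(kA) = 0.075/(0.112×36.7) = 0.01825 K/W
R_cork board = L/(kA) = 0.022/(0.0438×36.7) = 0.01369 K/W
R_total = 0.03193 K/W
Q = ΔT / R_total = 22 / 0.03193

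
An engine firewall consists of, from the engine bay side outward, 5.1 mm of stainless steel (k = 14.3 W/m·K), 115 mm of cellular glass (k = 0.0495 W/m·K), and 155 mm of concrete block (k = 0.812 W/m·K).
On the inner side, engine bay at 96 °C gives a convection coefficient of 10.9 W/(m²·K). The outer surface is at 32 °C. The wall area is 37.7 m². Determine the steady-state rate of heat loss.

Using the resistance-network approach (series):
R_inner film = 1/(h_i·A) = 1/(10.9×37.7) = 0.002434 K/W
R_stainless steel = L/(kA) = 0.0051/(14.3×37.7) = 9.46×10^-6 K/W
R_cellular glass = L/(kA) = 0.115/(0.0495×37.7) = 0.06162 K/W
R_concrete block = L/(kA) = 0.155/(0.812×37.7) = 0.005063 K/W
R_total = 0.06913 K/W
Q = ΔT / R_total = 64 / 0.06913

Q ≈ 926 W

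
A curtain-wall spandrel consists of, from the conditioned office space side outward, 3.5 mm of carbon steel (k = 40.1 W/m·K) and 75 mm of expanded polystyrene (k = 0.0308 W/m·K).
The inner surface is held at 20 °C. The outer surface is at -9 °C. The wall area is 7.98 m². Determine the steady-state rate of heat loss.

Q ≈ 95 W

Series thermal resistances:
R_carbon steel = L/(kA) = 0.0035/(40.1×7.98) = 1.094×10^-5 K/W
R_expanded polystyrene = L/(kA) = 0.075/(0.0308×7.98) = 0.3051 K/W
R_total = 0.3052 K/W
Q = ΔT / R_total = 29 / 0.3052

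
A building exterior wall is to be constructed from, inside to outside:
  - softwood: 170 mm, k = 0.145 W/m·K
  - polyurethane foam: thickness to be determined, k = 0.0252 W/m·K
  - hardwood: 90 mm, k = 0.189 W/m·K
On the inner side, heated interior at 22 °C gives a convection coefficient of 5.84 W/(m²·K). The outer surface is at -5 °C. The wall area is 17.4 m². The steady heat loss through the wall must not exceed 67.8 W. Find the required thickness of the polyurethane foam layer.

L ≈ 129 mm

Series thermal resistances:
R_inner film = 1/(h_i·A) = 1/(5.84×17.4) = 0.009841 K/W
R_softwood = L/(kA) = 0.17/(0.145×17.4) = 0.06738 K/W
R_hardwood = L/(kA) = 0.09/(0.189×17.4) = 0.02737 K/W
Sum of the known resistances R_other = 0.1046 K/W
Required total resistance R_tot = ΔT/Q_allow = 27/67.8 = 0.3982 K/W
R_polyurethane foam = R_tot − R_other = 0.2936 K/W
L = R·k·A = 0.2936×0.0252×17.4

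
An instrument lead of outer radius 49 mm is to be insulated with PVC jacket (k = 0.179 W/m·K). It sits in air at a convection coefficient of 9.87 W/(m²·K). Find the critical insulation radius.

r_cr ≈ 18.1 mm

For a cylinder r_cr = k/h = 0.179/9.87
r_cr = 18.1 mm; since the bare radius (49 mm) is above r_cr, any added insulation will reduce heat loss.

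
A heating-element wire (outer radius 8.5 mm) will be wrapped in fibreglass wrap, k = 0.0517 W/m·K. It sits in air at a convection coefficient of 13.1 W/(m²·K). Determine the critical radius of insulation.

For a cylinder r_cr = k/h = 0.0517/13.1
r_cr = 3.95 mm; since the bare radius (8.5 mm) is above r_cr, any added insulation will reduce heat loss.

r_cr ≈ 3.95 mm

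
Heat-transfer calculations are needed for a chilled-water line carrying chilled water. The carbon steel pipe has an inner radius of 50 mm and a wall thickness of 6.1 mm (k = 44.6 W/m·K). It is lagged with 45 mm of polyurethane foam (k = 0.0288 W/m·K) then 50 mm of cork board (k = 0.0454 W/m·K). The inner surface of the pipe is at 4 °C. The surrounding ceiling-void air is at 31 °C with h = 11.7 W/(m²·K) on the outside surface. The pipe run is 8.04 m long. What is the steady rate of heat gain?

Cylindrical conduction, so R = ln(r₂/r₁)/(2πkL) per layer, in series:
R_carbon steel pipe wall = ln(56.1/50)/(2π×44.6×8.04) = 5.109×10^-5 K/W
R_polyurethane foam = ln(101.1/56.1)/(2π×0.0288×8.04) = 0.4048 K/W
R_cork board = ln(151.1/101.1)/(2π×0.0454×8.04) = 0.1752 K/W
R_outer film = 1/(h_o·2πr_oL) = 1/(11.7×2π×0.1511×8.04) = 0.0112 K/W
R_total = 0.5913 K/W
Q = ΔT/R_total = 27/0.5913

Q ≈ 45.7 W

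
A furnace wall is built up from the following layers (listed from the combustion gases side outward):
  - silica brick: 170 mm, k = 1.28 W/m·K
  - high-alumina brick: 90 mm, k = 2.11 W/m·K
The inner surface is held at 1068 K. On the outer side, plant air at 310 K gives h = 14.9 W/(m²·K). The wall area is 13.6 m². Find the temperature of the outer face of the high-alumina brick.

Using the resistance-network approach (series):
R_silica brick = L/(kA) = 0.17/(1.28×13.6) = 0.009766 K/W
R_high-alumina brick = L/(kA) = 0.09/(2.11×13.6) = 0.003136 K/W
R_outer film = 1/(h_o·A) = 1/(14.9×13.6) = 0.004935 K/W
R_total = 0.01784 K/W;  Q = ΔT/R_total = 758/0.01784 = 42500 W
T_interface = T_inner − Q·ΣR(inner→interface) = 1068 − 42500×0.0129

T ≈ 520 K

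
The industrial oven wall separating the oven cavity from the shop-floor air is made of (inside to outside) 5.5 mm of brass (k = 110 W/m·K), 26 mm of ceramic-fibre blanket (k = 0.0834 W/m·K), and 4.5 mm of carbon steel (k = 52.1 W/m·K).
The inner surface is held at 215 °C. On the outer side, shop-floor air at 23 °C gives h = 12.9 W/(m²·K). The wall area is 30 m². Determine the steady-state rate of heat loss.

Q ≈ 14800 W

Series thermal resistances:
R_brass = L/(kA) = 0.0055/(110×30) = 1.667×10^-6 K/W
R_ceramic-fibre blanket = L/(kA) = 0.026/(0.0834×30) = 0.01039 K/W
R_carbon steel = L/(kA) = 0.0045/(52.1×30) = 2.879×10^-6 K/W
R_outer film = 1/(h_o·A) = 1/(12.9×30) = 0.002584 K/W
R_total = 0.01298 K/W
Q = ΔT / R_total = 192 / 0.01298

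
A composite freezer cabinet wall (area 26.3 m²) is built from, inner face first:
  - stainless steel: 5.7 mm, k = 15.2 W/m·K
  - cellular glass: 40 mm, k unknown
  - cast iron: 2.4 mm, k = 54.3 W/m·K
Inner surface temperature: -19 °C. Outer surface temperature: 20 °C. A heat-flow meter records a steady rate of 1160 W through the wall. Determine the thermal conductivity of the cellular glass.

k ≈ 0.0453 W/(m·K)

Using the resistance-network approach (series):
R_stainless steel = L/(kA) = 0.0057/(15.2×26.3) = 1.426×10^-5 K/W
R_cast iron = L/(kA) = 0.0024/(54.3×26.3) = 1.681×10^-6 K/W
Sum of known resistances R_other = 1.594×10^-5 K/W
Total R = ΔT/Q = 39/1160 = 0.03362 K/W
R_cellular glass = R_total − R_other = 0.0336 K/W
k = L/(R·A) = 0.04/(0.0336×26.3)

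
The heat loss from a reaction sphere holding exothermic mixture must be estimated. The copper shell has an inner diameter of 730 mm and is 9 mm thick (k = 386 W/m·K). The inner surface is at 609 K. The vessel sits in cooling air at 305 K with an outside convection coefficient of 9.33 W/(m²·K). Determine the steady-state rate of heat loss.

Spherical conduction: R = (1/r_in − 1/r_out)/(4πk) per layer; series-sum.
R_copper shell = (1/0.365 − 1/0.374)/(4π×386) = 1.359×10^-5 K/W
R_outer film = 1/(h·4πr_o²) = 1/(9.33×4π×0.374²) = 0.06098 K/W
R_total = 0.06099 K/W
Q = ΔT/R_total = 304/0.06099

Q ≈ 4980 W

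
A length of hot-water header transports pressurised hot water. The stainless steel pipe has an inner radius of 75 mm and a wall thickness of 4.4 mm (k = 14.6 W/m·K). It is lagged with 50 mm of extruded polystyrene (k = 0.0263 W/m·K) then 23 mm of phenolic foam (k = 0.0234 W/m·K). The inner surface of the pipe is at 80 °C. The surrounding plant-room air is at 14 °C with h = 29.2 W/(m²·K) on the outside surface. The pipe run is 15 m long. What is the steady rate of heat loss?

Radial resistances (cylindrical: R_cond = ln(r_o/r_i)/(2πkL), R_conv = 1/(h·2πrL)):
R_stainless steel pipe wall = ln(79.4/75)/(2π×14.6×15) = 4.143×10^-5 K/W
R_extruded polystyrene = ln(129.4/79.4)/(2π×0.0263×15) = 0.197 K/W
R_phenolic foam = ln(152.4/129.4)/(2π×0.0234×15) = 0.07418 K/W
R_outer film = 1/(h_o·2πr_oL) = 1/(29.2×2π×0.1524×15) = 0.002384 K/W
R_total = 0.2736 K/W
Q = ΔT/R_total = 66/0.2736

Q ≈ 241 W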